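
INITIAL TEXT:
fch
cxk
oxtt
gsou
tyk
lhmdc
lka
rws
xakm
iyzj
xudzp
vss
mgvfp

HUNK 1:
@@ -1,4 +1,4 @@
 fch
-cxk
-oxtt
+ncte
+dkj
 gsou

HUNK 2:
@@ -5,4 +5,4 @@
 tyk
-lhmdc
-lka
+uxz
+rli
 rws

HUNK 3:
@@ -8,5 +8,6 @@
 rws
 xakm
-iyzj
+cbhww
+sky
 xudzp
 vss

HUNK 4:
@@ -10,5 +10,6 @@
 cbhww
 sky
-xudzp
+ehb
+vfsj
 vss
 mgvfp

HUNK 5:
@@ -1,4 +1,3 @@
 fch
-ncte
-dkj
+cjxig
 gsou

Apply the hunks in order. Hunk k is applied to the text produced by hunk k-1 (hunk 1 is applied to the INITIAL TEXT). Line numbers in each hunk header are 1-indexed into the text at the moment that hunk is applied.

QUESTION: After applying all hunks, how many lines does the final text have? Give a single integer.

Hunk 1: at line 1 remove [cxk,oxtt] add [ncte,dkj] -> 13 lines: fch ncte dkj gsou tyk lhmdc lka rws xakm iyzj xudzp vss mgvfp
Hunk 2: at line 5 remove [lhmdc,lka] add [uxz,rli] -> 13 lines: fch ncte dkj gsou tyk uxz rli rws xakm iyzj xudzp vss mgvfp
Hunk 3: at line 8 remove [iyzj] add [cbhww,sky] -> 14 lines: fch ncte dkj gsou tyk uxz rli rws xakm cbhww sky xudzp vss mgvfp
Hunk 4: at line 10 remove [xudzp] add [ehb,vfsj] -> 15 lines: fch ncte dkj gsou tyk uxz rli rws xakm cbhww sky ehb vfsj vss mgvfp
Hunk 5: at line 1 remove [ncte,dkj] add [cjxig] -> 14 lines: fch cjxig gsou tyk uxz rli rws xakm cbhww sky ehb vfsj vss mgvfp
Final line count: 14

Answer: 14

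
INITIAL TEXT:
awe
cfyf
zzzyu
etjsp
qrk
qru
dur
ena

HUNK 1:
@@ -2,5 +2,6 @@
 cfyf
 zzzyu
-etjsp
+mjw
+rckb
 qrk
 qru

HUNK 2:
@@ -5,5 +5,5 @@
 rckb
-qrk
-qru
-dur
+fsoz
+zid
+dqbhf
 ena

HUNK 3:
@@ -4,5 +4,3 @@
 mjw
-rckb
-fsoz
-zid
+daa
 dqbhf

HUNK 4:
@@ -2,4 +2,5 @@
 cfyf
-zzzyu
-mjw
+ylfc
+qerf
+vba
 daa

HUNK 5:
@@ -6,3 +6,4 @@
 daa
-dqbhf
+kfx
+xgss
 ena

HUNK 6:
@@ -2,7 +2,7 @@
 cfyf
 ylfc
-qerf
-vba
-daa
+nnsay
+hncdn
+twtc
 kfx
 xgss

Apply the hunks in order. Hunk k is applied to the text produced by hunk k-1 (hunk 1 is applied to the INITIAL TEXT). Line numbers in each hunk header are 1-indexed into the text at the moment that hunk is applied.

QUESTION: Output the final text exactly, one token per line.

Hunk 1: at line 2 remove [etjsp] add [mjw,rckb] -> 9 lines: awe cfyf zzzyu mjw rckb qrk qru dur ena
Hunk 2: at line 5 remove [qrk,qru,dur] add [fsoz,zid,dqbhf] -> 9 lines: awe cfyf zzzyu mjw rckb fsoz zid dqbhf ena
Hunk 3: at line 4 remove [rckb,fsoz,zid] add [daa] -> 7 lines: awe cfyf zzzyu mjw daa dqbhf ena
Hunk 4: at line 2 remove [zzzyu,mjw] add [ylfc,qerf,vba] -> 8 lines: awe cfyf ylfc qerf vba daa dqbhf ena
Hunk 5: at line 6 remove [dqbhf] add [kfx,xgss] -> 9 lines: awe cfyf ylfc qerf vba daa kfx xgss ena
Hunk 6: at line 2 remove [qerf,vba,daa] add [nnsay,hncdn,twtc] -> 9 lines: awe cfyf ylfc nnsay hncdn twtc kfx xgss ena

Answer: awe
cfyf
ylfc
nnsay
hncdn
twtc
kfx
xgss
ena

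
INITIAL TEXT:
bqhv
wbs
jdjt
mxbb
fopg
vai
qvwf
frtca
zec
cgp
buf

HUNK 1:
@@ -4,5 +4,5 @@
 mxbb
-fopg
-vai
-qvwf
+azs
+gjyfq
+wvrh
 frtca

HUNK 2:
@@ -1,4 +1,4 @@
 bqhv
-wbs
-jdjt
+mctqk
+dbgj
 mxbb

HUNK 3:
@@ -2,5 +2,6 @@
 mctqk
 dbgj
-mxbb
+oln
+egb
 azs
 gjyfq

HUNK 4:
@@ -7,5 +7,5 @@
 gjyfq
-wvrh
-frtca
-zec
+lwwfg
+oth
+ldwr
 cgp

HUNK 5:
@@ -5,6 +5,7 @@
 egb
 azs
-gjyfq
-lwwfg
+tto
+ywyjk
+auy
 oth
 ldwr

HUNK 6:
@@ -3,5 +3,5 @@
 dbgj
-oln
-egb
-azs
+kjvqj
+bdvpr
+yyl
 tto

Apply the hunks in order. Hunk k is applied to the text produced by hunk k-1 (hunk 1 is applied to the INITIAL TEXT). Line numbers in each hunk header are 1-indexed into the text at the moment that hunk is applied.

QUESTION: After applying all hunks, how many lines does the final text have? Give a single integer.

Answer: 13

Derivation:
Hunk 1: at line 4 remove [fopg,vai,qvwf] add [azs,gjyfq,wvrh] -> 11 lines: bqhv wbs jdjt mxbb azs gjyfq wvrh frtca zec cgp buf
Hunk 2: at line 1 remove [wbs,jdjt] add [mctqk,dbgj] -> 11 lines: bqhv mctqk dbgj mxbb azs gjyfq wvrh frtca zec cgp buf
Hunk 3: at line 2 remove [mxbb] add [oln,egb] -> 12 lines: bqhv mctqk dbgj oln egb azs gjyfq wvrh frtca zec cgp buf
Hunk 4: at line 7 remove [wvrh,frtca,zec] add [lwwfg,oth,ldwr] -> 12 lines: bqhv mctqk dbgj oln egb azs gjyfq lwwfg oth ldwr cgp buf
Hunk 5: at line 5 remove [gjyfq,lwwfg] add [tto,ywyjk,auy] -> 13 lines: bqhv mctqk dbgj oln egb azs tto ywyjk auy oth ldwr cgp buf
Hunk 6: at line 3 remove [oln,egb,azs] add [kjvqj,bdvpr,yyl] -> 13 lines: bqhv mctqk dbgj kjvqj bdvpr yyl tto ywyjk auy oth ldwr cgp buf
Final line count: 13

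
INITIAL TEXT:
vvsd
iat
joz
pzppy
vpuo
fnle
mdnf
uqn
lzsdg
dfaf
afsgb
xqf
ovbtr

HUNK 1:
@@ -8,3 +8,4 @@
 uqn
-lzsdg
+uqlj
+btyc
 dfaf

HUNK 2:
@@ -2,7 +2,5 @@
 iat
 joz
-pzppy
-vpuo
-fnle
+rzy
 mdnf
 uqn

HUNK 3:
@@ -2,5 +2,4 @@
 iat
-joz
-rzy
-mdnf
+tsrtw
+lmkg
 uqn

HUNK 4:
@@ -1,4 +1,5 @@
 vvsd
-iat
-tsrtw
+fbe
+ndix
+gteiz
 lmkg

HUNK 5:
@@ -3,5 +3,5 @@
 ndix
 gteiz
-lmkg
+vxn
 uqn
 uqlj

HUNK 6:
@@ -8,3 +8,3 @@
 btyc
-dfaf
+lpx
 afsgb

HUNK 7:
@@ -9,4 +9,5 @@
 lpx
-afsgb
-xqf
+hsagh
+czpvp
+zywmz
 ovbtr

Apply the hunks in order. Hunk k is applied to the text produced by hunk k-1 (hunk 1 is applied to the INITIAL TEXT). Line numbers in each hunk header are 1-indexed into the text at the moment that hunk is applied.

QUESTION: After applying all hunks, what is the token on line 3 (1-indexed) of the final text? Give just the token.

Hunk 1: at line 8 remove [lzsdg] add [uqlj,btyc] -> 14 lines: vvsd iat joz pzppy vpuo fnle mdnf uqn uqlj btyc dfaf afsgb xqf ovbtr
Hunk 2: at line 2 remove [pzppy,vpuo,fnle] add [rzy] -> 12 lines: vvsd iat joz rzy mdnf uqn uqlj btyc dfaf afsgb xqf ovbtr
Hunk 3: at line 2 remove [joz,rzy,mdnf] add [tsrtw,lmkg] -> 11 lines: vvsd iat tsrtw lmkg uqn uqlj btyc dfaf afsgb xqf ovbtr
Hunk 4: at line 1 remove [iat,tsrtw] add [fbe,ndix,gteiz] -> 12 lines: vvsd fbe ndix gteiz lmkg uqn uqlj btyc dfaf afsgb xqf ovbtr
Hunk 5: at line 3 remove [lmkg] add [vxn] -> 12 lines: vvsd fbe ndix gteiz vxn uqn uqlj btyc dfaf afsgb xqf ovbtr
Hunk 6: at line 8 remove [dfaf] add [lpx] -> 12 lines: vvsd fbe ndix gteiz vxn uqn uqlj btyc lpx afsgb xqf ovbtr
Hunk 7: at line 9 remove [afsgb,xqf] add [hsagh,czpvp,zywmz] -> 13 lines: vvsd fbe ndix gteiz vxn uqn uqlj btyc lpx hsagh czpvp zywmz ovbtr
Final line 3: ndix

Answer: ndix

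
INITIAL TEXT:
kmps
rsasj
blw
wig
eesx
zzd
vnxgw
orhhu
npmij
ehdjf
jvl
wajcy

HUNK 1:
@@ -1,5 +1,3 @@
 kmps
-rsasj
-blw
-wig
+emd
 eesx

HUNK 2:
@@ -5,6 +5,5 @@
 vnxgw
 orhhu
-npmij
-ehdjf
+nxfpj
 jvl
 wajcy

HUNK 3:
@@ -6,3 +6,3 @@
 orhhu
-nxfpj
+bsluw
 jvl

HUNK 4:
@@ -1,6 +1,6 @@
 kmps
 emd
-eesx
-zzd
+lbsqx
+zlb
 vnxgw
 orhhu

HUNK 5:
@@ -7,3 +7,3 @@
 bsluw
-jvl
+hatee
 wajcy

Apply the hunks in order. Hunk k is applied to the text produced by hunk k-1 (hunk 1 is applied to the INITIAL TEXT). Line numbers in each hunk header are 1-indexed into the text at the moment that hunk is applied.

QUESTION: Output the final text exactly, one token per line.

Hunk 1: at line 1 remove [rsasj,blw,wig] add [emd] -> 10 lines: kmps emd eesx zzd vnxgw orhhu npmij ehdjf jvl wajcy
Hunk 2: at line 5 remove [npmij,ehdjf] add [nxfpj] -> 9 lines: kmps emd eesx zzd vnxgw orhhu nxfpj jvl wajcy
Hunk 3: at line 6 remove [nxfpj] add [bsluw] -> 9 lines: kmps emd eesx zzd vnxgw orhhu bsluw jvl wajcy
Hunk 4: at line 1 remove [eesx,zzd] add [lbsqx,zlb] -> 9 lines: kmps emd lbsqx zlb vnxgw orhhu bsluw jvl wajcy
Hunk 5: at line 7 remove [jvl] add [hatee] -> 9 lines: kmps emd lbsqx zlb vnxgw orhhu bsluw hatee wajcy

Answer: kmps
emd
lbsqx
zlb
vnxgw
orhhu
bsluw
hatee
wajcy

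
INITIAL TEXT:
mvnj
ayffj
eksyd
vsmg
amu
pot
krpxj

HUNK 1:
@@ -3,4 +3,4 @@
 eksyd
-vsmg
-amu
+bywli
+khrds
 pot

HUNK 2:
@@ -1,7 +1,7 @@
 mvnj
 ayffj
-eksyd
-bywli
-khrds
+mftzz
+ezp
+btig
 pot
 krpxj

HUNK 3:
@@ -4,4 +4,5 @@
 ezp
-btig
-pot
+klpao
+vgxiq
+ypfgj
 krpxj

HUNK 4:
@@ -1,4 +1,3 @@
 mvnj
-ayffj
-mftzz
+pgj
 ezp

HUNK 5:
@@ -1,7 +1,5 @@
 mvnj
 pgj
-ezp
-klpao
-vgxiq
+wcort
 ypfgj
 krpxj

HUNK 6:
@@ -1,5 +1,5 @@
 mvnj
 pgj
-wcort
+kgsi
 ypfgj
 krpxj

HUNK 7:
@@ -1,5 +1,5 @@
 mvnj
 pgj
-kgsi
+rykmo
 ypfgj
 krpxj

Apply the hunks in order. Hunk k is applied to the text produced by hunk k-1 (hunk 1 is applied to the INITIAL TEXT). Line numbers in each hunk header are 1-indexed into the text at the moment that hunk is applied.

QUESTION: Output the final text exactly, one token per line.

Answer: mvnj
pgj
rykmo
ypfgj
krpxj

Derivation:
Hunk 1: at line 3 remove [vsmg,amu] add [bywli,khrds] -> 7 lines: mvnj ayffj eksyd bywli khrds pot krpxj
Hunk 2: at line 1 remove [eksyd,bywli,khrds] add [mftzz,ezp,btig] -> 7 lines: mvnj ayffj mftzz ezp btig pot krpxj
Hunk 3: at line 4 remove [btig,pot] add [klpao,vgxiq,ypfgj] -> 8 lines: mvnj ayffj mftzz ezp klpao vgxiq ypfgj krpxj
Hunk 4: at line 1 remove [ayffj,mftzz] add [pgj] -> 7 lines: mvnj pgj ezp klpao vgxiq ypfgj krpxj
Hunk 5: at line 1 remove [ezp,klpao,vgxiq] add [wcort] -> 5 lines: mvnj pgj wcort ypfgj krpxj
Hunk 6: at line 1 remove [wcort] add [kgsi] -> 5 lines: mvnj pgj kgsi ypfgj krpxj
Hunk 7: at line 1 remove [kgsi] add [rykmo] -> 5 lines: mvnj pgj rykmo ypfgj krpxj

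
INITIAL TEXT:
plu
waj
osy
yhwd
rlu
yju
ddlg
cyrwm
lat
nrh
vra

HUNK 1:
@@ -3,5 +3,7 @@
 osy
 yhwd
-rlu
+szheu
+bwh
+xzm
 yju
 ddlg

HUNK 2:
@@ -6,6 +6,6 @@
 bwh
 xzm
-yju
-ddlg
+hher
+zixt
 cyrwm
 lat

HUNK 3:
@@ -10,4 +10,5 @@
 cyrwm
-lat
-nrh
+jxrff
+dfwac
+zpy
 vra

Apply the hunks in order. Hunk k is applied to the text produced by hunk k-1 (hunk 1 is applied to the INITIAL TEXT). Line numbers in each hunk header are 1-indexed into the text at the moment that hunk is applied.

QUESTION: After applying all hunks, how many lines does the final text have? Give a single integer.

Answer: 14

Derivation:
Hunk 1: at line 3 remove [rlu] add [szheu,bwh,xzm] -> 13 lines: plu waj osy yhwd szheu bwh xzm yju ddlg cyrwm lat nrh vra
Hunk 2: at line 6 remove [yju,ddlg] add [hher,zixt] -> 13 lines: plu waj osy yhwd szheu bwh xzm hher zixt cyrwm lat nrh vra
Hunk 3: at line 10 remove [lat,nrh] add [jxrff,dfwac,zpy] -> 14 lines: plu waj osy yhwd szheu bwh xzm hher zixt cyrwm jxrff dfwac zpy vra
Final line count: 14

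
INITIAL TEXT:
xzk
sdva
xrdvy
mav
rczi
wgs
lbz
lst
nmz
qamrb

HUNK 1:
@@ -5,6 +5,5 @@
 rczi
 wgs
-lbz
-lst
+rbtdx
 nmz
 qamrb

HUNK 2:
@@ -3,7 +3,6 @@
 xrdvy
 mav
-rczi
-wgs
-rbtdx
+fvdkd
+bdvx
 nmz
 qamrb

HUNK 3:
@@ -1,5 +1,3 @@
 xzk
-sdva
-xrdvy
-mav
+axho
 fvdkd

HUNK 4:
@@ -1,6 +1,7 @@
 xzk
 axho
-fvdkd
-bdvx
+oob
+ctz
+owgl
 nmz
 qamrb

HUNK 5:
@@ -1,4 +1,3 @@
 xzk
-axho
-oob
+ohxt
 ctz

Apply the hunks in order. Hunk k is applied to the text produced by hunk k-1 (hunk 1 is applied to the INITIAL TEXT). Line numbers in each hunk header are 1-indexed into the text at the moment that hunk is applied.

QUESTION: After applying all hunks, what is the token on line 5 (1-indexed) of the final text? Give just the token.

Answer: nmz

Derivation:
Hunk 1: at line 5 remove [lbz,lst] add [rbtdx] -> 9 lines: xzk sdva xrdvy mav rczi wgs rbtdx nmz qamrb
Hunk 2: at line 3 remove [rczi,wgs,rbtdx] add [fvdkd,bdvx] -> 8 lines: xzk sdva xrdvy mav fvdkd bdvx nmz qamrb
Hunk 3: at line 1 remove [sdva,xrdvy,mav] add [axho] -> 6 lines: xzk axho fvdkd bdvx nmz qamrb
Hunk 4: at line 1 remove [fvdkd,bdvx] add [oob,ctz,owgl] -> 7 lines: xzk axho oob ctz owgl nmz qamrb
Hunk 5: at line 1 remove [axho,oob] add [ohxt] -> 6 lines: xzk ohxt ctz owgl nmz qamrb
Final line 5: nmz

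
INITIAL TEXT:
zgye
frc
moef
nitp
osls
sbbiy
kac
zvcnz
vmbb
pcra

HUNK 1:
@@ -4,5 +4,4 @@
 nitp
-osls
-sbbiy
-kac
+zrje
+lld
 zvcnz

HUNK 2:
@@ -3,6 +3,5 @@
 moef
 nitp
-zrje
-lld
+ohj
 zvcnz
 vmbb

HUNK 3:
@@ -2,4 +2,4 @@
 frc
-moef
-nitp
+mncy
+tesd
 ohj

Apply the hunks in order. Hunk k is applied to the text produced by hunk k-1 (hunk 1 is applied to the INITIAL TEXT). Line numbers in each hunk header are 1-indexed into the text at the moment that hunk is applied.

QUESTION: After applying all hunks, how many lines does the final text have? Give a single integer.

Hunk 1: at line 4 remove [osls,sbbiy,kac] add [zrje,lld] -> 9 lines: zgye frc moef nitp zrje lld zvcnz vmbb pcra
Hunk 2: at line 3 remove [zrje,lld] add [ohj] -> 8 lines: zgye frc moef nitp ohj zvcnz vmbb pcra
Hunk 3: at line 2 remove [moef,nitp] add [mncy,tesd] -> 8 lines: zgye frc mncy tesd ohj zvcnz vmbb pcra
Final line count: 8

Answer: 8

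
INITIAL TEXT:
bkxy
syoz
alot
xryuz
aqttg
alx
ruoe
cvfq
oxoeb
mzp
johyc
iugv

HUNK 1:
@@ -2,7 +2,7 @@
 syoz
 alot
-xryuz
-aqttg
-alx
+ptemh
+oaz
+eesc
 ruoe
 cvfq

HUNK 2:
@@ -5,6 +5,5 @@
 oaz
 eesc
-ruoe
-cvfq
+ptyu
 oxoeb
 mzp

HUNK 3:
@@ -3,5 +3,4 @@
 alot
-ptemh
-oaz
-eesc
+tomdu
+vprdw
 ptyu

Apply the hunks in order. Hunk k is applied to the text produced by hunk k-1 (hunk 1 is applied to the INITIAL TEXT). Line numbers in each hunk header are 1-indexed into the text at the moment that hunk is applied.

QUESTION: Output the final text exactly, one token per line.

Hunk 1: at line 2 remove [xryuz,aqttg,alx] add [ptemh,oaz,eesc] -> 12 lines: bkxy syoz alot ptemh oaz eesc ruoe cvfq oxoeb mzp johyc iugv
Hunk 2: at line 5 remove [ruoe,cvfq] add [ptyu] -> 11 lines: bkxy syoz alot ptemh oaz eesc ptyu oxoeb mzp johyc iugv
Hunk 3: at line 3 remove [ptemh,oaz,eesc] add [tomdu,vprdw] -> 10 lines: bkxy syoz alot tomdu vprdw ptyu oxoeb mzp johyc iugv

Answer: bkxy
syoz
alot
tomdu
vprdw
ptyu
oxoeb
mzp
johyc
iugv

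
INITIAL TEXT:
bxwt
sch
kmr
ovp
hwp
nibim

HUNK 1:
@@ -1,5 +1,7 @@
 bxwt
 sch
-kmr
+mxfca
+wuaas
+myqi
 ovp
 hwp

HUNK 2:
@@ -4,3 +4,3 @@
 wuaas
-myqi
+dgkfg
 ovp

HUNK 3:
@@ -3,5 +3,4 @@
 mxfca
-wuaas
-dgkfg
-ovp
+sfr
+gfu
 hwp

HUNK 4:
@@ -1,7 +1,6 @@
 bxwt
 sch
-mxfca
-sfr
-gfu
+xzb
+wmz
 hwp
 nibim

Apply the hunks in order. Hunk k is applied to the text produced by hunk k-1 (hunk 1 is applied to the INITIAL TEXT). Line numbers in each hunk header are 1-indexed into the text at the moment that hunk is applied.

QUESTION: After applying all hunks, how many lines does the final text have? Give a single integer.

Answer: 6

Derivation:
Hunk 1: at line 1 remove [kmr] add [mxfca,wuaas,myqi] -> 8 lines: bxwt sch mxfca wuaas myqi ovp hwp nibim
Hunk 2: at line 4 remove [myqi] add [dgkfg] -> 8 lines: bxwt sch mxfca wuaas dgkfg ovp hwp nibim
Hunk 3: at line 3 remove [wuaas,dgkfg,ovp] add [sfr,gfu] -> 7 lines: bxwt sch mxfca sfr gfu hwp nibim
Hunk 4: at line 1 remove [mxfca,sfr,gfu] add [xzb,wmz] -> 6 lines: bxwt sch xzb wmz hwp nibim
Final line count: 6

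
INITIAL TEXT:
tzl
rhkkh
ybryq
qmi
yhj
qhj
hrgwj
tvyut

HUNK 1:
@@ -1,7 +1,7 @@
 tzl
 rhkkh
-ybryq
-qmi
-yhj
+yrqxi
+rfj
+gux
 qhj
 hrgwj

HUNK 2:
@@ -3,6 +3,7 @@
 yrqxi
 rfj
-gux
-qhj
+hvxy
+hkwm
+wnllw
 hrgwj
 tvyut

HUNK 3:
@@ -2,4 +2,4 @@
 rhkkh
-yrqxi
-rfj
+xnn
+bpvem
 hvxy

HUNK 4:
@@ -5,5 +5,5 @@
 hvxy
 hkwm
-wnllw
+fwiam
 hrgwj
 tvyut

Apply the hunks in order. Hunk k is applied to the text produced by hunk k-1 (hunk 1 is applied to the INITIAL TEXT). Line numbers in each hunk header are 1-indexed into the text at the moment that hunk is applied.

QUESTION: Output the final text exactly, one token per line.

Hunk 1: at line 1 remove [ybryq,qmi,yhj] add [yrqxi,rfj,gux] -> 8 lines: tzl rhkkh yrqxi rfj gux qhj hrgwj tvyut
Hunk 2: at line 3 remove [gux,qhj] add [hvxy,hkwm,wnllw] -> 9 lines: tzl rhkkh yrqxi rfj hvxy hkwm wnllw hrgwj tvyut
Hunk 3: at line 2 remove [yrqxi,rfj] add [xnn,bpvem] -> 9 lines: tzl rhkkh xnn bpvem hvxy hkwm wnllw hrgwj tvyut
Hunk 4: at line 5 remove [wnllw] add [fwiam] -> 9 lines: tzl rhkkh xnn bpvem hvxy hkwm fwiam hrgwj tvyut

Answer: tzl
rhkkh
xnn
bpvem
hvxy
hkwm
fwiam
hrgwj
tvyut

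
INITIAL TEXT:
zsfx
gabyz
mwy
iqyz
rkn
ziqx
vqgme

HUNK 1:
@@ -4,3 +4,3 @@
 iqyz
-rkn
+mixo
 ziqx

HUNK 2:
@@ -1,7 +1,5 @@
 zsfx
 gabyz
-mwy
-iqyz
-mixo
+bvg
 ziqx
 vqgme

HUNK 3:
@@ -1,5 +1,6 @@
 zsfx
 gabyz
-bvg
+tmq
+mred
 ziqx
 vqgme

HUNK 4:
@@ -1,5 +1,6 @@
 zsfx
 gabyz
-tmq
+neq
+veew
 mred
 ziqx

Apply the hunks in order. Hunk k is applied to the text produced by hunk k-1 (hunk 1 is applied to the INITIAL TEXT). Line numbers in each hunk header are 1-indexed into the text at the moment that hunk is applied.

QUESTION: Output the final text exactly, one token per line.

Hunk 1: at line 4 remove [rkn] add [mixo] -> 7 lines: zsfx gabyz mwy iqyz mixo ziqx vqgme
Hunk 2: at line 1 remove [mwy,iqyz,mixo] add [bvg] -> 5 lines: zsfx gabyz bvg ziqx vqgme
Hunk 3: at line 1 remove [bvg] add [tmq,mred] -> 6 lines: zsfx gabyz tmq mred ziqx vqgme
Hunk 4: at line 1 remove [tmq] add [neq,veew] -> 7 lines: zsfx gabyz neq veew mred ziqx vqgme

Answer: zsfx
gabyz
neq
veew
mred
ziqx
vqgme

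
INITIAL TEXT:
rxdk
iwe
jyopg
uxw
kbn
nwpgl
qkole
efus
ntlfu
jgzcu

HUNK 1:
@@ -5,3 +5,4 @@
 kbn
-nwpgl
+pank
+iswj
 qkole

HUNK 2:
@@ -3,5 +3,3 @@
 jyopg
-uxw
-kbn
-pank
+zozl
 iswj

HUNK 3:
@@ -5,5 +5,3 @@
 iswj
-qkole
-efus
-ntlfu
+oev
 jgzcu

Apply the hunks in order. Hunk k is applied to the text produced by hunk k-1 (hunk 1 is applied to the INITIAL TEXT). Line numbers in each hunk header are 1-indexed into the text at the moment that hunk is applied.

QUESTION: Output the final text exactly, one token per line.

Answer: rxdk
iwe
jyopg
zozl
iswj
oev
jgzcu

Derivation:
Hunk 1: at line 5 remove [nwpgl] add [pank,iswj] -> 11 lines: rxdk iwe jyopg uxw kbn pank iswj qkole efus ntlfu jgzcu
Hunk 2: at line 3 remove [uxw,kbn,pank] add [zozl] -> 9 lines: rxdk iwe jyopg zozl iswj qkole efus ntlfu jgzcu
Hunk 3: at line 5 remove [qkole,efus,ntlfu] add [oev] -> 7 lines: rxdk iwe jyopg zozl iswj oev jgzcu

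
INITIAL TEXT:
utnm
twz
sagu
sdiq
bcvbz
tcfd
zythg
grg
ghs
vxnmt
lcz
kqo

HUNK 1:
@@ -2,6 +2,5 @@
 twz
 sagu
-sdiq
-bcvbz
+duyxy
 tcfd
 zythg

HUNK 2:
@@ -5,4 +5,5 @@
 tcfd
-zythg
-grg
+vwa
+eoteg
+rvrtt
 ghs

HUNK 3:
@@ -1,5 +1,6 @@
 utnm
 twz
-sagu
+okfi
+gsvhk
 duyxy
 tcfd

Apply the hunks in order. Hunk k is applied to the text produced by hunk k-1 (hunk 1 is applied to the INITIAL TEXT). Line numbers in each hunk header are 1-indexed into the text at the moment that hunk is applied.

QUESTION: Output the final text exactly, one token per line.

Hunk 1: at line 2 remove [sdiq,bcvbz] add [duyxy] -> 11 lines: utnm twz sagu duyxy tcfd zythg grg ghs vxnmt lcz kqo
Hunk 2: at line 5 remove [zythg,grg] add [vwa,eoteg,rvrtt] -> 12 lines: utnm twz sagu duyxy tcfd vwa eoteg rvrtt ghs vxnmt lcz kqo
Hunk 3: at line 1 remove [sagu] add [okfi,gsvhk] -> 13 lines: utnm twz okfi gsvhk duyxy tcfd vwa eoteg rvrtt ghs vxnmt lcz kqo

Answer: utnm
twz
okfi
gsvhk
duyxy
tcfd
vwa
eoteg
rvrtt
ghs
vxnmt
lcz
kqo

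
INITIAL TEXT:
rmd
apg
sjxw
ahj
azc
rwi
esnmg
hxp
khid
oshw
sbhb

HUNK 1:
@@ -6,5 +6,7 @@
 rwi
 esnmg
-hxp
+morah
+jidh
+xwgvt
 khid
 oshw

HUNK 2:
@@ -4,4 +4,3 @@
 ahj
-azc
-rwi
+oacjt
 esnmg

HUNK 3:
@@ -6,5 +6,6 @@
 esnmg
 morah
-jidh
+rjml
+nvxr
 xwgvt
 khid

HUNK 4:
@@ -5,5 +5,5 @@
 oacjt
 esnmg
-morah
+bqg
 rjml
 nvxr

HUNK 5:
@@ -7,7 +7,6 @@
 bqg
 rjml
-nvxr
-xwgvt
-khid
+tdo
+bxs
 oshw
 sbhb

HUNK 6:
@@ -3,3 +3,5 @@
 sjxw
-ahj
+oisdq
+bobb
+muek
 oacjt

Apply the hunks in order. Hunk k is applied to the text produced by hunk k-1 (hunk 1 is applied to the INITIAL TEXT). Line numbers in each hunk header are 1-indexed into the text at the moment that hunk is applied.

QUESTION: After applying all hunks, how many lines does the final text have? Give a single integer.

Hunk 1: at line 6 remove [hxp] add [morah,jidh,xwgvt] -> 13 lines: rmd apg sjxw ahj azc rwi esnmg morah jidh xwgvt khid oshw sbhb
Hunk 2: at line 4 remove [azc,rwi] add [oacjt] -> 12 lines: rmd apg sjxw ahj oacjt esnmg morah jidh xwgvt khid oshw sbhb
Hunk 3: at line 6 remove [jidh] add [rjml,nvxr] -> 13 lines: rmd apg sjxw ahj oacjt esnmg morah rjml nvxr xwgvt khid oshw sbhb
Hunk 4: at line 5 remove [morah] add [bqg] -> 13 lines: rmd apg sjxw ahj oacjt esnmg bqg rjml nvxr xwgvt khid oshw sbhb
Hunk 5: at line 7 remove [nvxr,xwgvt,khid] add [tdo,bxs] -> 12 lines: rmd apg sjxw ahj oacjt esnmg bqg rjml tdo bxs oshw sbhb
Hunk 6: at line 3 remove [ahj] add [oisdq,bobb,muek] -> 14 lines: rmd apg sjxw oisdq bobb muek oacjt esnmg bqg rjml tdo bxs oshw sbhb
Final line count: 14

Answer: 14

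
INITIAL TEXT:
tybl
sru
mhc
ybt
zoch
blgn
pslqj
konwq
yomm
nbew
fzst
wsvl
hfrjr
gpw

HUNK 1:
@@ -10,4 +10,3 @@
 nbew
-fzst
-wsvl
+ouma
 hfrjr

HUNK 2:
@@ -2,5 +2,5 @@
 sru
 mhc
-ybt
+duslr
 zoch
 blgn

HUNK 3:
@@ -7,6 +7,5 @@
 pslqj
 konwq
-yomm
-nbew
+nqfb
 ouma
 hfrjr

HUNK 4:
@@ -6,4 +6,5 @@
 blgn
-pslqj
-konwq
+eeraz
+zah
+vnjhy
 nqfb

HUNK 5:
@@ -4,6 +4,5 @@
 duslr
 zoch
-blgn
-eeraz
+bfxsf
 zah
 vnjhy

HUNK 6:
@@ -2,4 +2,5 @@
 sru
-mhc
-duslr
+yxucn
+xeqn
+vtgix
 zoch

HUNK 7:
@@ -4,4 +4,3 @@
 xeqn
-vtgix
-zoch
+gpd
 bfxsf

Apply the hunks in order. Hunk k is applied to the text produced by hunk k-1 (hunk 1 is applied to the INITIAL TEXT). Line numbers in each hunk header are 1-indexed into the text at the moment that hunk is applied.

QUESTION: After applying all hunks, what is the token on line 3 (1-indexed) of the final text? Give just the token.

Answer: yxucn

Derivation:
Hunk 1: at line 10 remove [fzst,wsvl] add [ouma] -> 13 lines: tybl sru mhc ybt zoch blgn pslqj konwq yomm nbew ouma hfrjr gpw
Hunk 2: at line 2 remove [ybt] add [duslr] -> 13 lines: tybl sru mhc duslr zoch blgn pslqj konwq yomm nbew ouma hfrjr gpw
Hunk 3: at line 7 remove [yomm,nbew] add [nqfb] -> 12 lines: tybl sru mhc duslr zoch blgn pslqj konwq nqfb ouma hfrjr gpw
Hunk 4: at line 6 remove [pslqj,konwq] add [eeraz,zah,vnjhy] -> 13 lines: tybl sru mhc duslr zoch blgn eeraz zah vnjhy nqfb ouma hfrjr gpw
Hunk 5: at line 4 remove [blgn,eeraz] add [bfxsf] -> 12 lines: tybl sru mhc duslr zoch bfxsf zah vnjhy nqfb ouma hfrjr gpw
Hunk 6: at line 2 remove [mhc,duslr] add [yxucn,xeqn,vtgix] -> 13 lines: tybl sru yxucn xeqn vtgix zoch bfxsf zah vnjhy nqfb ouma hfrjr gpw
Hunk 7: at line 4 remove [vtgix,zoch] add [gpd] -> 12 lines: tybl sru yxucn xeqn gpd bfxsf zah vnjhy nqfb ouma hfrjr gpw
Final line 3: yxucn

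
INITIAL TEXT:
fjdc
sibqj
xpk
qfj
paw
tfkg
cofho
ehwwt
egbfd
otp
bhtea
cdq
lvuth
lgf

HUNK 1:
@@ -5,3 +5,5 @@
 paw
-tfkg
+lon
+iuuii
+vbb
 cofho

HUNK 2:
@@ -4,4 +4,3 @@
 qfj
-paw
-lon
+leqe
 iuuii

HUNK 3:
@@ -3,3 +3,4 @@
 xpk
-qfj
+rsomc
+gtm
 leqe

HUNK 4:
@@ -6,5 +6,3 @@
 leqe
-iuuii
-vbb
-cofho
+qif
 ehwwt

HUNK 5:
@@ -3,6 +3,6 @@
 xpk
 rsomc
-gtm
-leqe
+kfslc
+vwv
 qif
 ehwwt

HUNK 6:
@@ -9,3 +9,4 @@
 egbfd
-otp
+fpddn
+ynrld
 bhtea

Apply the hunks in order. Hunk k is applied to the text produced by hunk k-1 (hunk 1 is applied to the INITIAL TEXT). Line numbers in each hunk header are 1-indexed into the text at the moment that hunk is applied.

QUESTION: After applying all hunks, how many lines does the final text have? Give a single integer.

Answer: 15

Derivation:
Hunk 1: at line 5 remove [tfkg] add [lon,iuuii,vbb] -> 16 lines: fjdc sibqj xpk qfj paw lon iuuii vbb cofho ehwwt egbfd otp bhtea cdq lvuth lgf
Hunk 2: at line 4 remove [paw,lon] add [leqe] -> 15 lines: fjdc sibqj xpk qfj leqe iuuii vbb cofho ehwwt egbfd otp bhtea cdq lvuth lgf
Hunk 3: at line 3 remove [qfj] add [rsomc,gtm] -> 16 lines: fjdc sibqj xpk rsomc gtm leqe iuuii vbb cofho ehwwt egbfd otp bhtea cdq lvuth lgf
Hunk 4: at line 6 remove [iuuii,vbb,cofho] add [qif] -> 14 lines: fjdc sibqj xpk rsomc gtm leqe qif ehwwt egbfd otp bhtea cdq lvuth lgf
Hunk 5: at line 3 remove [gtm,leqe] add [kfslc,vwv] -> 14 lines: fjdc sibqj xpk rsomc kfslc vwv qif ehwwt egbfd otp bhtea cdq lvuth lgf
Hunk 6: at line 9 remove [otp] add [fpddn,ynrld] -> 15 lines: fjdc sibqj xpk rsomc kfslc vwv qif ehwwt egbfd fpddn ynrld bhtea cdq lvuth lgf
Final line count: 15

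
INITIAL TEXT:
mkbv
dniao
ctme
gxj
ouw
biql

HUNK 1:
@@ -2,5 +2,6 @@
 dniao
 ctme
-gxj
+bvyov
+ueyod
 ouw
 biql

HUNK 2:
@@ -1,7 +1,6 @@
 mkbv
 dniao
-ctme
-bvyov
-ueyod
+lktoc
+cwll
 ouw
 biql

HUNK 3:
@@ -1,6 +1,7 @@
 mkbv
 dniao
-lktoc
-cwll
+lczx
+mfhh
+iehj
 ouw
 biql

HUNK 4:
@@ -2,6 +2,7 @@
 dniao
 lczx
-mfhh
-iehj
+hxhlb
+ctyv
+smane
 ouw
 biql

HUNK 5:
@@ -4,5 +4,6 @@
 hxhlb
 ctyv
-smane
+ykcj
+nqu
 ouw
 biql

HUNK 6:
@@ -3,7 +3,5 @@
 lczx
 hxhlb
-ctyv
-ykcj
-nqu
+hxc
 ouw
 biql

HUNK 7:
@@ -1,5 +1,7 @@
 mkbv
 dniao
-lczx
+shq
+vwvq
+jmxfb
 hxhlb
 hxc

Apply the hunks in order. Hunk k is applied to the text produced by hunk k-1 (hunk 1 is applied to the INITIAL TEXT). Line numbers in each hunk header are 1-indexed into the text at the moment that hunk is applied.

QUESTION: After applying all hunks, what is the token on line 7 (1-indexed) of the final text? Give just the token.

Answer: hxc

Derivation:
Hunk 1: at line 2 remove [gxj] add [bvyov,ueyod] -> 7 lines: mkbv dniao ctme bvyov ueyod ouw biql
Hunk 2: at line 1 remove [ctme,bvyov,ueyod] add [lktoc,cwll] -> 6 lines: mkbv dniao lktoc cwll ouw biql
Hunk 3: at line 1 remove [lktoc,cwll] add [lczx,mfhh,iehj] -> 7 lines: mkbv dniao lczx mfhh iehj ouw biql
Hunk 4: at line 2 remove [mfhh,iehj] add [hxhlb,ctyv,smane] -> 8 lines: mkbv dniao lczx hxhlb ctyv smane ouw biql
Hunk 5: at line 4 remove [smane] add [ykcj,nqu] -> 9 lines: mkbv dniao lczx hxhlb ctyv ykcj nqu ouw biql
Hunk 6: at line 3 remove [ctyv,ykcj,nqu] add [hxc] -> 7 lines: mkbv dniao lczx hxhlb hxc ouw biql
Hunk 7: at line 1 remove [lczx] add [shq,vwvq,jmxfb] -> 9 lines: mkbv dniao shq vwvq jmxfb hxhlb hxc ouw biql
Final line 7: hxc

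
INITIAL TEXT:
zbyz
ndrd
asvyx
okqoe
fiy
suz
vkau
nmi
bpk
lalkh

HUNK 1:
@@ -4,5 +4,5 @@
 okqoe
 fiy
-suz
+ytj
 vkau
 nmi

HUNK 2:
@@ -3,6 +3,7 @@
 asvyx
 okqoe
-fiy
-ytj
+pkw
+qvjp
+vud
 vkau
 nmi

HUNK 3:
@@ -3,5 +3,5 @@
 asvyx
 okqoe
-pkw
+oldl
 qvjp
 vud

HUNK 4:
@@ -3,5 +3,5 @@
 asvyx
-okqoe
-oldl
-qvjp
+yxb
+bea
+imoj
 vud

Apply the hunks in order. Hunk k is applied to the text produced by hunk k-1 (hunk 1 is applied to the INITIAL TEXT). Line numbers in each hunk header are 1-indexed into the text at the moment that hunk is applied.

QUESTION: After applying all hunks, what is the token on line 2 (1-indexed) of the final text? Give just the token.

Hunk 1: at line 4 remove [suz] add [ytj] -> 10 lines: zbyz ndrd asvyx okqoe fiy ytj vkau nmi bpk lalkh
Hunk 2: at line 3 remove [fiy,ytj] add [pkw,qvjp,vud] -> 11 lines: zbyz ndrd asvyx okqoe pkw qvjp vud vkau nmi bpk lalkh
Hunk 3: at line 3 remove [pkw] add [oldl] -> 11 lines: zbyz ndrd asvyx okqoe oldl qvjp vud vkau nmi bpk lalkh
Hunk 4: at line 3 remove [okqoe,oldl,qvjp] add [yxb,bea,imoj] -> 11 lines: zbyz ndrd asvyx yxb bea imoj vud vkau nmi bpk lalkh
Final line 2: ndrd

Answer: ndrd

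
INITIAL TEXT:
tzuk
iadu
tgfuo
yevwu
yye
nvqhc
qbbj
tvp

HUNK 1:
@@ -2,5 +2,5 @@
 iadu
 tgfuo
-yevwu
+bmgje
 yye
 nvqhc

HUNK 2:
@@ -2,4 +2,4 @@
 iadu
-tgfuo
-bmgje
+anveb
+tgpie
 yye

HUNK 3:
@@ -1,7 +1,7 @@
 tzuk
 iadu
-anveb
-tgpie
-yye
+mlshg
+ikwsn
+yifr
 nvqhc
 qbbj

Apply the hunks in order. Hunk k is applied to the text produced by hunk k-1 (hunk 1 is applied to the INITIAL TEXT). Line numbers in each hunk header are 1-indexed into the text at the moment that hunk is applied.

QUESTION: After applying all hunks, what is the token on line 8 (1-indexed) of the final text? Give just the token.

Answer: tvp

Derivation:
Hunk 1: at line 2 remove [yevwu] add [bmgje] -> 8 lines: tzuk iadu tgfuo bmgje yye nvqhc qbbj tvp
Hunk 2: at line 2 remove [tgfuo,bmgje] add [anveb,tgpie] -> 8 lines: tzuk iadu anveb tgpie yye nvqhc qbbj tvp
Hunk 3: at line 1 remove [anveb,tgpie,yye] add [mlshg,ikwsn,yifr] -> 8 lines: tzuk iadu mlshg ikwsn yifr nvqhc qbbj tvp
Final line 8: tvp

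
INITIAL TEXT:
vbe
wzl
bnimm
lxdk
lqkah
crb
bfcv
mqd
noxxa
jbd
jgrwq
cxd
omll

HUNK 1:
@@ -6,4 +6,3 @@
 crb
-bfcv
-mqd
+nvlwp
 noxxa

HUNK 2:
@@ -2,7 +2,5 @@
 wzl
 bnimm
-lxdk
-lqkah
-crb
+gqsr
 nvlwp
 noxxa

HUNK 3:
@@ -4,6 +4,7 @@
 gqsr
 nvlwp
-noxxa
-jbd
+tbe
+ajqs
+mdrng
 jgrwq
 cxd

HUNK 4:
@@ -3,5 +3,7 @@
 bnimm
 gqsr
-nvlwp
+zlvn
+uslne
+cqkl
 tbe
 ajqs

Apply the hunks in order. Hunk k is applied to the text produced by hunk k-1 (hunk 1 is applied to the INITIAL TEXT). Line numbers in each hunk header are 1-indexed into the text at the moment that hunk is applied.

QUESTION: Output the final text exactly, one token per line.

Hunk 1: at line 6 remove [bfcv,mqd] add [nvlwp] -> 12 lines: vbe wzl bnimm lxdk lqkah crb nvlwp noxxa jbd jgrwq cxd omll
Hunk 2: at line 2 remove [lxdk,lqkah,crb] add [gqsr] -> 10 lines: vbe wzl bnimm gqsr nvlwp noxxa jbd jgrwq cxd omll
Hunk 3: at line 4 remove [noxxa,jbd] add [tbe,ajqs,mdrng] -> 11 lines: vbe wzl bnimm gqsr nvlwp tbe ajqs mdrng jgrwq cxd omll
Hunk 4: at line 3 remove [nvlwp] add [zlvn,uslne,cqkl] -> 13 lines: vbe wzl bnimm gqsr zlvn uslne cqkl tbe ajqs mdrng jgrwq cxd omll

Answer: vbe
wzl
bnimm
gqsr
zlvn
uslne
cqkl
tbe
ajqs
mdrng
jgrwq
cxd
omll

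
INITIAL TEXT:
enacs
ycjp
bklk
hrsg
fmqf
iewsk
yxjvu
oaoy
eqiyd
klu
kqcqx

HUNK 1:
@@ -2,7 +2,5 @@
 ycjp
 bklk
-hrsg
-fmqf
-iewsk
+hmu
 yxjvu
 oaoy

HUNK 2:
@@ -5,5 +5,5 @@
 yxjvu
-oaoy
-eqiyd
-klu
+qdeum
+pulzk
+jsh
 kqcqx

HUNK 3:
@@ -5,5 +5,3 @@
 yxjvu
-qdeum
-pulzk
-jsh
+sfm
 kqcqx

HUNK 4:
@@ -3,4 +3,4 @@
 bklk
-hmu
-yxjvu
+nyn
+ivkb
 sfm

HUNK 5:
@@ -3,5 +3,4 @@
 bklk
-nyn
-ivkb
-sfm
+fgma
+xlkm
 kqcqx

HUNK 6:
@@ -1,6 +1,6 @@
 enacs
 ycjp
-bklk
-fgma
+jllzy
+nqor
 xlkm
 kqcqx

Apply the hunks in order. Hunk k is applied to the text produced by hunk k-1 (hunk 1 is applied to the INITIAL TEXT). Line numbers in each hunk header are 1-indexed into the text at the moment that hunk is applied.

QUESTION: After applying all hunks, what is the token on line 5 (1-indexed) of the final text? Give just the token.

Answer: xlkm

Derivation:
Hunk 1: at line 2 remove [hrsg,fmqf,iewsk] add [hmu] -> 9 lines: enacs ycjp bklk hmu yxjvu oaoy eqiyd klu kqcqx
Hunk 2: at line 5 remove [oaoy,eqiyd,klu] add [qdeum,pulzk,jsh] -> 9 lines: enacs ycjp bklk hmu yxjvu qdeum pulzk jsh kqcqx
Hunk 3: at line 5 remove [qdeum,pulzk,jsh] add [sfm] -> 7 lines: enacs ycjp bklk hmu yxjvu sfm kqcqx
Hunk 4: at line 3 remove [hmu,yxjvu] add [nyn,ivkb] -> 7 lines: enacs ycjp bklk nyn ivkb sfm kqcqx
Hunk 5: at line 3 remove [nyn,ivkb,sfm] add [fgma,xlkm] -> 6 lines: enacs ycjp bklk fgma xlkm kqcqx
Hunk 6: at line 1 remove [bklk,fgma] add [jllzy,nqor] -> 6 lines: enacs ycjp jllzy nqor xlkm kqcqx
Final line 5: xlkm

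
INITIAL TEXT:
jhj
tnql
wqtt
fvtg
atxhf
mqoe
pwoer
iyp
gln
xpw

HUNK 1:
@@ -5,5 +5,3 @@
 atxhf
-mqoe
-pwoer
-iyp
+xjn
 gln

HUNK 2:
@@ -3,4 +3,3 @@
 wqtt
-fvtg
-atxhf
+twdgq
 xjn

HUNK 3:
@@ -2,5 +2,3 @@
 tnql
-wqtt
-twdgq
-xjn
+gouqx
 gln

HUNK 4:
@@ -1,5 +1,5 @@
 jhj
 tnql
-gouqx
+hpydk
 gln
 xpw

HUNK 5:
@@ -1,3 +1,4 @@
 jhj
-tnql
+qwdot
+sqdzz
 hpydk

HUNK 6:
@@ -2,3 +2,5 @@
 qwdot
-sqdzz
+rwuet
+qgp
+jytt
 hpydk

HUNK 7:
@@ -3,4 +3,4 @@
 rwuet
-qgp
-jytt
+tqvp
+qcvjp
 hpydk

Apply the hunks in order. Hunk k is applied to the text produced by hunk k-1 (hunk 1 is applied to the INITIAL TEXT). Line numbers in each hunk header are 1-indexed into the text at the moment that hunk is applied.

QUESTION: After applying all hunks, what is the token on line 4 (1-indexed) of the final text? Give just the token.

Answer: tqvp

Derivation:
Hunk 1: at line 5 remove [mqoe,pwoer,iyp] add [xjn] -> 8 lines: jhj tnql wqtt fvtg atxhf xjn gln xpw
Hunk 2: at line 3 remove [fvtg,atxhf] add [twdgq] -> 7 lines: jhj tnql wqtt twdgq xjn gln xpw
Hunk 3: at line 2 remove [wqtt,twdgq,xjn] add [gouqx] -> 5 lines: jhj tnql gouqx gln xpw
Hunk 4: at line 1 remove [gouqx] add [hpydk] -> 5 lines: jhj tnql hpydk gln xpw
Hunk 5: at line 1 remove [tnql] add [qwdot,sqdzz] -> 6 lines: jhj qwdot sqdzz hpydk gln xpw
Hunk 6: at line 2 remove [sqdzz] add [rwuet,qgp,jytt] -> 8 lines: jhj qwdot rwuet qgp jytt hpydk gln xpw
Hunk 7: at line 3 remove [qgp,jytt] add [tqvp,qcvjp] -> 8 lines: jhj qwdot rwuet tqvp qcvjp hpydk gln xpw
Final line 4: tqvp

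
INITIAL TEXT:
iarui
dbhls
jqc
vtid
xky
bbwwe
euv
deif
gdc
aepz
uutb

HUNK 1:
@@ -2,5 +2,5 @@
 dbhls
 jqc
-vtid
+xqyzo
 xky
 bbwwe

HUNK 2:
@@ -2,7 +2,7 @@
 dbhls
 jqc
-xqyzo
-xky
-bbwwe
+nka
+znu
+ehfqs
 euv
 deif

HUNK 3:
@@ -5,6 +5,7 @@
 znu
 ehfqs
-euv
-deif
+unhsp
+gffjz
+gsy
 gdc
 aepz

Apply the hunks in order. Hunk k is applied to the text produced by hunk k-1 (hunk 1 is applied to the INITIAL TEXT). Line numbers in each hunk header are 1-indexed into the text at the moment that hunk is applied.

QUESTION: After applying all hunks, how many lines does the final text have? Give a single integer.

Hunk 1: at line 2 remove [vtid] add [xqyzo] -> 11 lines: iarui dbhls jqc xqyzo xky bbwwe euv deif gdc aepz uutb
Hunk 2: at line 2 remove [xqyzo,xky,bbwwe] add [nka,znu,ehfqs] -> 11 lines: iarui dbhls jqc nka znu ehfqs euv deif gdc aepz uutb
Hunk 3: at line 5 remove [euv,deif] add [unhsp,gffjz,gsy] -> 12 lines: iarui dbhls jqc nka znu ehfqs unhsp gffjz gsy gdc aepz uutb
Final line count: 12

Answer: 12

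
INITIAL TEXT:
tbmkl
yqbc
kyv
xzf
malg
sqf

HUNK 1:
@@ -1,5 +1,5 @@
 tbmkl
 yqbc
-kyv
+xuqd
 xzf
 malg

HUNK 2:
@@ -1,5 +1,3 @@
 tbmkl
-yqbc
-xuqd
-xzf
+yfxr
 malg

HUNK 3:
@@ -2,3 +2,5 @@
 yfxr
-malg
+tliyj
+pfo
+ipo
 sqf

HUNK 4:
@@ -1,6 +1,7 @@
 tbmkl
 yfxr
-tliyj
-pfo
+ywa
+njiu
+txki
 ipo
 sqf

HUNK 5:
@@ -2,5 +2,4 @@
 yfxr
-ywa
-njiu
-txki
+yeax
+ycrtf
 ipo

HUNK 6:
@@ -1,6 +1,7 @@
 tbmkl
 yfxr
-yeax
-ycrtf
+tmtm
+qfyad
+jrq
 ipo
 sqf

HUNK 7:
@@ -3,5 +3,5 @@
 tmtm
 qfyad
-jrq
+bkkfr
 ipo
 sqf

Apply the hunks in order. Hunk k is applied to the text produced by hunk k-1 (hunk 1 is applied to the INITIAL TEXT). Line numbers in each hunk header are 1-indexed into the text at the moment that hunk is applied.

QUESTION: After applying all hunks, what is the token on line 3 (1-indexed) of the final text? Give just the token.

Hunk 1: at line 1 remove [kyv] add [xuqd] -> 6 lines: tbmkl yqbc xuqd xzf malg sqf
Hunk 2: at line 1 remove [yqbc,xuqd,xzf] add [yfxr] -> 4 lines: tbmkl yfxr malg sqf
Hunk 3: at line 2 remove [malg] add [tliyj,pfo,ipo] -> 6 lines: tbmkl yfxr tliyj pfo ipo sqf
Hunk 4: at line 1 remove [tliyj,pfo] add [ywa,njiu,txki] -> 7 lines: tbmkl yfxr ywa njiu txki ipo sqf
Hunk 5: at line 2 remove [ywa,njiu,txki] add [yeax,ycrtf] -> 6 lines: tbmkl yfxr yeax ycrtf ipo sqf
Hunk 6: at line 1 remove [yeax,ycrtf] add [tmtm,qfyad,jrq] -> 7 lines: tbmkl yfxr tmtm qfyad jrq ipo sqf
Hunk 7: at line 3 remove [jrq] add [bkkfr] -> 7 lines: tbmkl yfxr tmtm qfyad bkkfr ipo sqf
Final line 3: tmtm

Answer: tmtm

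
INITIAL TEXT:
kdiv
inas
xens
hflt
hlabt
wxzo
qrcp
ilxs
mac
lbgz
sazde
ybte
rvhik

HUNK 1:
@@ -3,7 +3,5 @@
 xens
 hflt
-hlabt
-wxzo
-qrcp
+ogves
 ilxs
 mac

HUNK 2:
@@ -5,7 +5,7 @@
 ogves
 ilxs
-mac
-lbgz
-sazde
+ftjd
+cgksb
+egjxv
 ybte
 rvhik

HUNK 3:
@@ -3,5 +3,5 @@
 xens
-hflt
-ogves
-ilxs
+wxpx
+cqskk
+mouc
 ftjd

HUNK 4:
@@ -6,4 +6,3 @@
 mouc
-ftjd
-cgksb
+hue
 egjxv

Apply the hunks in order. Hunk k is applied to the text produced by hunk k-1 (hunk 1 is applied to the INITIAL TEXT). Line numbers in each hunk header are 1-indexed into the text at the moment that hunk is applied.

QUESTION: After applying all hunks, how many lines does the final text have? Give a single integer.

Hunk 1: at line 3 remove [hlabt,wxzo,qrcp] add [ogves] -> 11 lines: kdiv inas xens hflt ogves ilxs mac lbgz sazde ybte rvhik
Hunk 2: at line 5 remove [mac,lbgz,sazde] add [ftjd,cgksb,egjxv] -> 11 lines: kdiv inas xens hflt ogves ilxs ftjd cgksb egjxv ybte rvhik
Hunk 3: at line 3 remove [hflt,ogves,ilxs] add [wxpx,cqskk,mouc] -> 11 lines: kdiv inas xens wxpx cqskk mouc ftjd cgksb egjxv ybte rvhik
Hunk 4: at line 6 remove [ftjd,cgksb] add [hue] -> 10 lines: kdiv inas xens wxpx cqskk mouc hue egjxv ybte rvhik
Final line count: 10

Answer: 10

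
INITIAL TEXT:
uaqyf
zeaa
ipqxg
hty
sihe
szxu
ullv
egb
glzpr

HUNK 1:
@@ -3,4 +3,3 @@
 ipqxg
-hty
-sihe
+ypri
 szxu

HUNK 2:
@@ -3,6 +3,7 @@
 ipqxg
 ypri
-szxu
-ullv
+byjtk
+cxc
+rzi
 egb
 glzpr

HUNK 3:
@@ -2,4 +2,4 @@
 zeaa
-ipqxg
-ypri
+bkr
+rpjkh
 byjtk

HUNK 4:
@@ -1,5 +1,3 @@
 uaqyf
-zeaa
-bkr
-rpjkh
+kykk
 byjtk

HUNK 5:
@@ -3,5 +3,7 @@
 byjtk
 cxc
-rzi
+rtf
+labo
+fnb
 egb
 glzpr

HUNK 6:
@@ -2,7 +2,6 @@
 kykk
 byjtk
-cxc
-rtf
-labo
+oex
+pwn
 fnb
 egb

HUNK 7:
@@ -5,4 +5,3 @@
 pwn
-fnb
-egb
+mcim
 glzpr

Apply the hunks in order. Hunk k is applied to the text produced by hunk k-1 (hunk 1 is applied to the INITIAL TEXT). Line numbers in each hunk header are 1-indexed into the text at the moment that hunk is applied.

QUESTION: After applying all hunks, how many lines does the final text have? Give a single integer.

Answer: 7

Derivation:
Hunk 1: at line 3 remove [hty,sihe] add [ypri] -> 8 lines: uaqyf zeaa ipqxg ypri szxu ullv egb glzpr
Hunk 2: at line 3 remove [szxu,ullv] add [byjtk,cxc,rzi] -> 9 lines: uaqyf zeaa ipqxg ypri byjtk cxc rzi egb glzpr
Hunk 3: at line 2 remove [ipqxg,ypri] add [bkr,rpjkh] -> 9 lines: uaqyf zeaa bkr rpjkh byjtk cxc rzi egb glzpr
Hunk 4: at line 1 remove [zeaa,bkr,rpjkh] add [kykk] -> 7 lines: uaqyf kykk byjtk cxc rzi egb glzpr
Hunk 5: at line 3 remove [rzi] add [rtf,labo,fnb] -> 9 lines: uaqyf kykk byjtk cxc rtf labo fnb egb glzpr
Hunk 6: at line 2 remove [cxc,rtf,labo] add [oex,pwn] -> 8 lines: uaqyf kykk byjtk oex pwn fnb egb glzpr
Hunk 7: at line 5 remove [fnb,egb] add [mcim] -> 7 lines: uaqyf kykk byjtk oex pwn mcim glzpr
Final line count: 7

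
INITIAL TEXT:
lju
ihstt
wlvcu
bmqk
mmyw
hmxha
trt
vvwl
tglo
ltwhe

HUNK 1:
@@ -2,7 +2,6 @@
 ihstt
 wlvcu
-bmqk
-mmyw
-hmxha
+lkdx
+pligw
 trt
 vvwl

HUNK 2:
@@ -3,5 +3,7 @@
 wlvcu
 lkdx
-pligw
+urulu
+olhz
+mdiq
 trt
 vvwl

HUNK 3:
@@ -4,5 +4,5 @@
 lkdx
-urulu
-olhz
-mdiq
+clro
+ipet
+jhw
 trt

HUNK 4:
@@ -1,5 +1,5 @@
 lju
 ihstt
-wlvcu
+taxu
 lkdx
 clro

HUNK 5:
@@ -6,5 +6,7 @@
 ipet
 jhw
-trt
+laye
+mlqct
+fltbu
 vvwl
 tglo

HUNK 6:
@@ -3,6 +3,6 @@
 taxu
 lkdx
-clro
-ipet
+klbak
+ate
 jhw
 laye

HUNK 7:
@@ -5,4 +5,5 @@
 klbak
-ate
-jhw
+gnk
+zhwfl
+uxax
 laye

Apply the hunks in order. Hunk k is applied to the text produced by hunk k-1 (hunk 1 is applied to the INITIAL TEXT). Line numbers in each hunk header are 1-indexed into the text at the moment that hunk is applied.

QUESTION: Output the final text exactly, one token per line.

Answer: lju
ihstt
taxu
lkdx
klbak
gnk
zhwfl
uxax
laye
mlqct
fltbu
vvwl
tglo
ltwhe

Derivation:
Hunk 1: at line 2 remove [bmqk,mmyw,hmxha] add [lkdx,pligw] -> 9 lines: lju ihstt wlvcu lkdx pligw trt vvwl tglo ltwhe
Hunk 2: at line 3 remove [pligw] add [urulu,olhz,mdiq] -> 11 lines: lju ihstt wlvcu lkdx urulu olhz mdiq trt vvwl tglo ltwhe
Hunk 3: at line 4 remove [urulu,olhz,mdiq] add [clro,ipet,jhw] -> 11 lines: lju ihstt wlvcu lkdx clro ipet jhw trt vvwl tglo ltwhe
Hunk 4: at line 1 remove [wlvcu] add [taxu] -> 11 lines: lju ihstt taxu lkdx clro ipet jhw trt vvwl tglo ltwhe
Hunk 5: at line 6 remove [trt] add [laye,mlqct,fltbu] -> 13 lines: lju ihstt taxu lkdx clro ipet jhw laye mlqct fltbu vvwl tglo ltwhe
Hunk 6: at line 3 remove [clro,ipet] add [klbak,ate] -> 13 lines: lju ihstt taxu lkdx klbak ate jhw laye mlqct fltbu vvwl tglo ltwhe
Hunk 7: at line 5 remove [ate,jhw] add [gnk,zhwfl,uxax] -> 14 lines: lju ihstt taxu lkdx klbak gnk zhwfl uxax laye mlqct fltbu vvwl tglo ltwhe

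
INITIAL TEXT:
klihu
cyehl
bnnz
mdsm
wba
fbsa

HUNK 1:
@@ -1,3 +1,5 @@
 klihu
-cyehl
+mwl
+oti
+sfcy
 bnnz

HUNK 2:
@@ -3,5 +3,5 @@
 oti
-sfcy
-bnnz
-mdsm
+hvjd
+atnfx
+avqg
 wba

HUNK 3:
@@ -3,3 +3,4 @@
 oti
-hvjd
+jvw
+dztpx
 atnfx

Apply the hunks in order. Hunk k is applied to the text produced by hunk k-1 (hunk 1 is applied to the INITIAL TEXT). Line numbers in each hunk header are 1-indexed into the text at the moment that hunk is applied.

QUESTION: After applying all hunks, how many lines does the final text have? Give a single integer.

Answer: 9

Derivation:
Hunk 1: at line 1 remove [cyehl] add [mwl,oti,sfcy] -> 8 lines: klihu mwl oti sfcy bnnz mdsm wba fbsa
Hunk 2: at line 3 remove [sfcy,bnnz,mdsm] add [hvjd,atnfx,avqg] -> 8 lines: klihu mwl oti hvjd atnfx avqg wba fbsa
Hunk 3: at line 3 remove [hvjd] add [jvw,dztpx] -> 9 lines: klihu mwl oti jvw dztpx atnfx avqg wba fbsa
Final line count: 9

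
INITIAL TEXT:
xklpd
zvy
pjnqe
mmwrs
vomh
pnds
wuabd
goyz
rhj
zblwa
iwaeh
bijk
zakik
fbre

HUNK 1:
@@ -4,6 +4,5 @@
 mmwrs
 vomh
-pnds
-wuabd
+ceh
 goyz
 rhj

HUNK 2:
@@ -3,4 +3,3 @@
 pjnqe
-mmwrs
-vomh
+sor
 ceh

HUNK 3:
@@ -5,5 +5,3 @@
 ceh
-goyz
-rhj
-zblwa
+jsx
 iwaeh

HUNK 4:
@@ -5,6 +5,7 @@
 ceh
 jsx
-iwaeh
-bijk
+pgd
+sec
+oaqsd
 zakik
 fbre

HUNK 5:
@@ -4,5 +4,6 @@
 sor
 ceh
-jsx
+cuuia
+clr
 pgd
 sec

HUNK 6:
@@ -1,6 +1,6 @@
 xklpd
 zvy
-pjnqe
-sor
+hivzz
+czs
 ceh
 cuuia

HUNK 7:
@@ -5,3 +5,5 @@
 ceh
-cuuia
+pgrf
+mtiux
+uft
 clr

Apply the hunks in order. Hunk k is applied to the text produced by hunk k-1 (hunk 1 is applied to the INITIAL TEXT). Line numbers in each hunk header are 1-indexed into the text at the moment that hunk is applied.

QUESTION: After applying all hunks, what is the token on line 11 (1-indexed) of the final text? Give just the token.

Answer: sec

Derivation:
Hunk 1: at line 4 remove [pnds,wuabd] add [ceh] -> 13 lines: xklpd zvy pjnqe mmwrs vomh ceh goyz rhj zblwa iwaeh bijk zakik fbre
Hunk 2: at line 3 remove [mmwrs,vomh] add [sor] -> 12 lines: xklpd zvy pjnqe sor ceh goyz rhj zblwa iwaeh bijk zakik fbre
Hunk 3: at line 5 remove [goyz,rhj,zblwa] add [jsx] -> 10 lines: xklpd zvy pjnqe sor ceh jsx iwaeh bijk zakik fbre
Hunk 4: at line 5 remove [iwaeh,bijk] add [pgd,sec,oaqsd] -> 11 lines: xklpd zvy pjnqe sor ceh jsx pgd sec oaqsd zakik fbre
Hunk 5: at line 4 remove [jsx] add [cuuia,clr] -> 12 lines: xklpd zvy pjnqe sor ceh cuuia clr pgd sec oaqsd zakik fbre
Hunk 6: at line 1 remove [pjnqe,sor] add [hivzz,czs] -> 12 lines: xklpd zvy hivzz czs ceh cuuia clr pgd sec oaqsd zakik fbre
Hunk 7: at line 5 remove [cuuia] add [pgrf,mtiux,uft] -> 14 lines: xklpd zvy hivzz czs ceh pgrf mtiux uft clr pgd sec oaqsd zakik fbre
Final line 11: sec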